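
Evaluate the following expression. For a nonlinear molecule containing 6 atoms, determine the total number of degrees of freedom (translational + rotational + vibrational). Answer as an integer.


Step 1: Translational DOF = 3
Step 2: Rotational DOF (nonlinear) = 3
Step 3: Vibrational DOF = 3*6 - 6 = 12
Step 4: Total = 3 + 3 + 12 = 18

18


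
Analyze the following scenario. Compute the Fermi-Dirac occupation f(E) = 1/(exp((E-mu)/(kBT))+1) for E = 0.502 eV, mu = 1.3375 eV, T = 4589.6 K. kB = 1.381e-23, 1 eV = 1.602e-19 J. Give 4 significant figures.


Step 1: (E - mu) = 0.502 - 1.3375 = -0.8355 eV
Step 2: Convert: (E-mu)*eV = -1.338e-19 J
Step 3: x = (E-mu)*eV/(kB*T) = -2.112
Step 4: f = 1/(exp(-2.112)+1) = 0.892

0.892


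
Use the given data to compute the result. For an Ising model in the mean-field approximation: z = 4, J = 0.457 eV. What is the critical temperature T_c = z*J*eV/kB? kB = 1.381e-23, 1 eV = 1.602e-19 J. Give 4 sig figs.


Step 1: z*J = 4*0.457 = 1.828 eV
Step 2: Convert to Joules: 1.828*1.602e-19 = 2.928e-19 J
Step 3: T_c = 2.928e-19 / 1.381e-23 = 2.121e+04 K

2.121e+04


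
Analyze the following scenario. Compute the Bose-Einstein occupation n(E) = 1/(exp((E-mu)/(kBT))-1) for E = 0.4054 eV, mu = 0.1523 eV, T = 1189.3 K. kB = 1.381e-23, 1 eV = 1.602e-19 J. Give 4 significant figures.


Step 1: (E - mu) = 0.2531 eV
Step 2: x = (E-mu)*eV/(kB*T) = 0.2531*1.602e-19/(1.381e-23*1189.3) = 2.469
Step 3: exp(x) = 11.81
Step 4: n = 1/(exp(x)-1) = 0.09253

0.09253


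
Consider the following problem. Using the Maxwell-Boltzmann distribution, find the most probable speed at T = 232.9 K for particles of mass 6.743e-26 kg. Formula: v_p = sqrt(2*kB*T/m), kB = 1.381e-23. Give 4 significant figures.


Step 1: Numerator = 2*kB*T = 2*1.381e-23*232.9 = 6.433e-21
Step 2: Ratio = 6.433e-21 / 6.743e-26 = 9.54e+04
Step 3: v_p = sqrt(9.54e+04) = 308.9 m/s

308.9


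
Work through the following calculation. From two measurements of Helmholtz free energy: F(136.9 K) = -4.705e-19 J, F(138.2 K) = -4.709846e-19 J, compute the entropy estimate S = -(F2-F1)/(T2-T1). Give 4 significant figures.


Step 1: dF = F2 - F1 = -4.709846e-19 - (-4.705e-19) = -4.846e-22 J
Step 2: dT = T2 - T1 = 138.2 - 136.9 = 1.3 K
Step 3: S = -dF/dT = -(-4.846e-22)/1.3 = 3.728e-22 J/K

3.728e-22


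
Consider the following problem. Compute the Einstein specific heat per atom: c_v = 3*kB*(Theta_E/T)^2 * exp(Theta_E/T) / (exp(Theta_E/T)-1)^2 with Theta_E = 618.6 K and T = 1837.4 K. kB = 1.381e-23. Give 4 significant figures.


Step 1: x = Theta_E/T = 618.6/1837.4 = 0.3367
Step 2: x^2 = 0.1133
Step 3: exp(x) = 1.4
Step 4: c_v = 3*1.381e-23*0.1133*1.4/(1.4-1)^2 = 4.104e-23

4.104e-23


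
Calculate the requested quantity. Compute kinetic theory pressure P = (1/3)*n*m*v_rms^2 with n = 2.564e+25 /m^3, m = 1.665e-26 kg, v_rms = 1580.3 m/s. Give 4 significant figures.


Step 1: v_rms^2 = 1580.3^2 = 2.497e+06
Step 2: n*m = 2.564e+25*1.665e-26 = 0.4269
Step 3: P = (1/3)*0.4269*2.497e+06 = 3.554e+05 Pa

3.554e+05


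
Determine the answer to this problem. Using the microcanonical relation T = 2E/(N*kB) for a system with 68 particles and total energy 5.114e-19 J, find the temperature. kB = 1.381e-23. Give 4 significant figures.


Step 1: Numerator = 2*E = 2*5.114e-19 = 1.023e-18 J
Step 2: Denominator = N*kB = 68*1.381e-23 = 9.391e-22
Step 3: T = 1.023e-18 / 9.391e-22 = 1089 K

1089


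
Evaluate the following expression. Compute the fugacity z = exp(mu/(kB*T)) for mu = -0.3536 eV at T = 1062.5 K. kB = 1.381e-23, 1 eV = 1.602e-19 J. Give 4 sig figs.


Step 1: Convert mu to Joules: -0.3536*1.602e-19 = -5.665e-20 J
Step 2: kB*T = 1.381e-23*1062.5 = 1.467e-20 J
Step 3: mu/(kB*T) = -3.861
Step 4: z = exp(-3.861) = 0.02106

0.02106


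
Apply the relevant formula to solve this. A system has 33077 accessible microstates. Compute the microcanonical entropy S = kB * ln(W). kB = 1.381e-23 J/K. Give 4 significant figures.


Step 1: ln(W) = ln(33077) = 10.41
Step 2: S = kB * ln(W) = 1.381e-23 * 10.41
Step 3: S = 1.437e-22 J/K

1.437e-22


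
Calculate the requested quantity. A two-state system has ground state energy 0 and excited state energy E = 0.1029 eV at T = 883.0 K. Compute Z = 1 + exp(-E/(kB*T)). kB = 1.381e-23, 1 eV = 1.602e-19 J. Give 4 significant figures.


Step 1: Compute beta*E = E*eV/(kB*T) = 0.1029*1.602e-19/(1.381e-23*883.0) = 1.352
Step 2: exp(-beta*E) = exp(-1.352) = 0.2588
Step 3: Z = 1 + 0.2588 = 1.259

1.259


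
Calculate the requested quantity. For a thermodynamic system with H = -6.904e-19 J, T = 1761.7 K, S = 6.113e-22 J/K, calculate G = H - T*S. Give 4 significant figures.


Step 1: T*S = 1761.7 * 6.113e-22 = 1.077e-18 J
Step 2: G = H - T*S = -6.904e-19 - 1.077e-18
Step 3: G = -1.767e-18 J

-1.767e-18


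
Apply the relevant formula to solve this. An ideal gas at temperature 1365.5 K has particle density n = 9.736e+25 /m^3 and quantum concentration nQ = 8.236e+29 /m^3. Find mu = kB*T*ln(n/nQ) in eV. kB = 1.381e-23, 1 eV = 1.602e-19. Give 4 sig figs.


Step 1: n/nQ = 9.736e+25/8.236e+29 = 0.0001182
Step 2: ln(n/nQ) = -9.043
Step 3: mu = kB*T*ln(n/nQ) = 1.886e-20*-9.043 = -1.705e-19 J
Step 4: Convert to eV: -1.705e-19/1.602e-19 = -1.064 eV

-1.064


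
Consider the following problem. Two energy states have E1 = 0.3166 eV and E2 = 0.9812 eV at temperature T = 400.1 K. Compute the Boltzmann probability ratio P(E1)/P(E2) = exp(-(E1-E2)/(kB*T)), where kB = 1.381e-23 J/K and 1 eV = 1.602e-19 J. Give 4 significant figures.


Step 1: Compute energy difference dE = E1 - E2 = 0.3166 - 0.9812 = -0.6646 eV
Step 2: Convert to Joules: dE_J = -0.6646 * 1.602e-19 = -1.065e-19 J
Step 3: Compute exponent = -dE_J / (kB * T) = -(-1.065e-19) / (1.381e-23 * 400.1) = 19.27
Step 4: P(E1)/P(E2) = exp(19.27) = 2.336e+08

2.336e+08


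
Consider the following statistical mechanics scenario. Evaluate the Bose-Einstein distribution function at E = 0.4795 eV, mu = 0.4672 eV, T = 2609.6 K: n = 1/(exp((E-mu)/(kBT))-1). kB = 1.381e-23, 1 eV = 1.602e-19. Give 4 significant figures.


Step 1: (E - mu) = 0.0123 eV
Step 2: x = (E-mu)*eV/(kB*T) = 0.0123*1.602e-19/(1.381e-23*2609.6) = 0.05468
Step 3: exp(x) = 1.056
Step 4: n = 1/(exp(x)-1) = 17.79

17.79


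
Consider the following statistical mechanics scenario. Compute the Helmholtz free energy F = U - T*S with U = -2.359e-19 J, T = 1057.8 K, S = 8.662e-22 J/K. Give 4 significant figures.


Step 1: T*S = 1057.8 * 8.662e-22 = 9.163e-19 J
Step 2: F = U - T*S = -2.359e-19 - 9.163e-19
Step 3: F = -1.152e-18 J

-1.152e-18


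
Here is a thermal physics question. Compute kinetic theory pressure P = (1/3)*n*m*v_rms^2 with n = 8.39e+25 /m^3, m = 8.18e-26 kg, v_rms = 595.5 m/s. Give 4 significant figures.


Step 1: v_rms^2 = 595.5^2 = 3.546e+05
Step 2: n*m = 8.39e+25*8.18e-26 = 6.863
Step 3: P = (1/3)*6.863*3.546e+05 = 8.113e+05 Pa

8.113e+05


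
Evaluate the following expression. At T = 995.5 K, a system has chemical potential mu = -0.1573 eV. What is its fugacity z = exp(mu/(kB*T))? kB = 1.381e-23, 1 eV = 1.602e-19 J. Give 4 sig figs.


Step 1: Convert mu to Joules: -0.1573*1.602e-19 = -2.52e-20 J
Step 2: kB*T = 1.381e-23*995.5 = 1.375e-20 J
Step 3: mu/(kB*T) = -1.833
Step 4: z = exp(-1.833) = 0.1599

0.1599


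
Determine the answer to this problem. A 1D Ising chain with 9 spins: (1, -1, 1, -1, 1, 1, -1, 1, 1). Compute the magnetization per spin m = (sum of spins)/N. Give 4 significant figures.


Step 1: Count up spins (+1): 6, down spins (-1): 3
Step 2: Total magnetization M = 6 - 3 = 3
Step 3: m = M/N = 3/9 = 0.3333

0.3333


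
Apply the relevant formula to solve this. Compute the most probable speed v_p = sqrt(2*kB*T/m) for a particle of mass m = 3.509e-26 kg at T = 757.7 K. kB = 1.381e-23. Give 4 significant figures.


Step 1: Numerator = 2*kB*T = 2*1.381e-23*757.7 = 2.093e-20
Step 2: Ratio = 2.093e-20 / 3.509e-26 = 5.964e+05
Step 3: v_p = sqrt(5.964e+05) = 772.3 m/s

772.3


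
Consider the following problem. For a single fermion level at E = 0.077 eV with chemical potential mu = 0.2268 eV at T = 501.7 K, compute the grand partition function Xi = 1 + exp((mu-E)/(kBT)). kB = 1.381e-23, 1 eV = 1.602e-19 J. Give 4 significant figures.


Step 1: (mu - E) = 0.2268 - 0.077 = 0.1498 eV
Step 2: x = (mu-E)*eV/(kB*T) = 0.1498*1.602e-19/(1.381e-23*501.7) = 3.464
Step 3: exp(x) = 31.93
Step 4: Xi = 1 + 31.93 = 32.93

32.93


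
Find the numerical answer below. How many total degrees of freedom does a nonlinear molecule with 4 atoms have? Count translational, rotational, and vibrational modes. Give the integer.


Step 1: Translational DOF = 3
Step 2: Rotational DOF (nonlinear) = 3
Step 3: Vibrational DOF = 3*4 - 6 = 6
Step 4: Total = 3 + 3 + 6 = 12

12


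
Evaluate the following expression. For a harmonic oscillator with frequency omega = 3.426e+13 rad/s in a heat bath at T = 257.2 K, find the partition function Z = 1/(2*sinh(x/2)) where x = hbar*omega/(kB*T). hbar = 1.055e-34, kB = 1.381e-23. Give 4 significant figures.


Step 1: Compute x = hbar*omega/(kB*T) = 1.055e-34*3.426e+13/(1.381e-23*257.2) = 1.018
Step 2: x/2 = 0.5088
Step 3: sinh(x/2) = 0.531
Step 4: Z = 1/(2*0.531) = 0.9416

0.9416


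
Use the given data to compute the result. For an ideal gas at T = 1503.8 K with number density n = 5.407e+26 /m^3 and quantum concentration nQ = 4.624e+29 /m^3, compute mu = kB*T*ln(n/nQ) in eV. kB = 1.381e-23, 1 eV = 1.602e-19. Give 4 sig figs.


Step 1: n/nQ = 5.407e+26/4.624e+29 = 0.001169
Step 2: ln(n/nQ) = -6.751
Step 3: mu = kB*T*ln(n/nQ) = 2.077e-20*-6.751 = -1.402e-19 J
Step 4: Convert to eV: -1.402e-19/1.602e-19 = -0.8752 eV

-0.8752


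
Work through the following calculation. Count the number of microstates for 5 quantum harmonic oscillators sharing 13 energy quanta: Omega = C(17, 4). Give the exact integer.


Step 1: Use binomial coefficient C(17, 4)
Step 2: Numerator = 17! / 13!
Step 3: Denominator = 4!
Step 4: Omega = 2380

2380


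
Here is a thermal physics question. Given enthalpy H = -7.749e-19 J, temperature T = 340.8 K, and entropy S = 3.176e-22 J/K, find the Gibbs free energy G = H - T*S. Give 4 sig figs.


Step 1: T*S = 340.8 * 3.176e-22 = 1.082e-19 J
Step 2: G = H - T*S = -7.749e-19 - 1.082e-19
Step 3: G = -8.831e-19 J

-8.831e-19


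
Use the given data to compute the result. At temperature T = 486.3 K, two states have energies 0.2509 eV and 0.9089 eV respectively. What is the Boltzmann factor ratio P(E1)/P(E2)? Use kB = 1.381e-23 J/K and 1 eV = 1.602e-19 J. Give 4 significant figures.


Step 1: Compute energy difference dE = E1 - E2 = 0.2509 - 0.9089 = -0.658 eV
Step 2: Convert to Joules: dE_J = -0.658 * 1.602e-19 = -1.054e-19 J
Step 3: Compute exponent = -dE_J / (kB * T) = -(-1.054e-19) / (1.381e-23 * 486.3) = 15.7
Step 4: P(E1)/P(E2) = exp(15.7) = 6.557e+06

6.557e+06


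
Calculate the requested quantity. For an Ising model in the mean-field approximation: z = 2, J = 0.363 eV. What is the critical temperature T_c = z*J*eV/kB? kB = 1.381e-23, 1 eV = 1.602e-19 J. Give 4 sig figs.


Step 1: z*J = 2*0.363 = 0.726 eV
Step 2: Convert to Joules: 0.726*1.602e-19 = 1.163e-19 J
Step 3: T_c = 1.163e-19 / 1.381e-23 = 8422 K

8422


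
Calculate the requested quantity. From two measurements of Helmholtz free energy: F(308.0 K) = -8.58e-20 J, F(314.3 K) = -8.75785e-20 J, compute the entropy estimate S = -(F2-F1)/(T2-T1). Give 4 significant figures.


Step 1: dF = F2 - F1 = -8.75785e-20 - (-8.58e-20) = -1.7785e-21 J
Step 2: dT = T2 - T1 = 314.3 - 308.0 = 6.3 K
Step 3: S = -dF/dT = -(-1.7785e-21)/6.3 = 2.823e-22 J/K

2.823e-22


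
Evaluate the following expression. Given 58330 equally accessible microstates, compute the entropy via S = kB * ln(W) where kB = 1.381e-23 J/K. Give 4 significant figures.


Step 1: ln(W) = ln(58330) = 10.97
Step 2: S = kB * ln(W) = 1.381e-23 * 10.97
Step 3: S = 1.515e-22 J/K

1.515e-22


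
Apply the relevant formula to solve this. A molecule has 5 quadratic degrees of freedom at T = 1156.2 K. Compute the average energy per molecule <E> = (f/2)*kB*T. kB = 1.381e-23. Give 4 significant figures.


Step 1: f/2 = 5/2 = 2.5
Step 2: kB*T = 1.381e-23 * 1156.2 = 1.597e-20
Step 3: <E> = 2.5 * 1.597e-20 = 3.992e-20 J

3.992e-20


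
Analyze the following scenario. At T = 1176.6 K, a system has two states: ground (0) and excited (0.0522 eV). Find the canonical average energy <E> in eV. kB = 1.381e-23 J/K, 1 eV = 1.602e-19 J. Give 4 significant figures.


Step 1: beta*E = 0.0522*1.602e-19/(1.381e-23*1176.6) = 0.5146
Step 2: exp(-beta*E) = 0.5977
Step 3: <E> = 0.0522*0.5977/(1+0.5977) = 0.01953 eV

0.01953


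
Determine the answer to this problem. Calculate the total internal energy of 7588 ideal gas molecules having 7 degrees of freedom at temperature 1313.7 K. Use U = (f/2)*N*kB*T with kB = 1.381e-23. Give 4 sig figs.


Step 1: f/2 = 7/2 = 3.5
Step 2: N*kB*T = 7588*1.381e-23*1313.7 = 1.377e-16
Step 3: U = 3.5 * 1.377e-16 = 4.818e-16 J

4.818e-16


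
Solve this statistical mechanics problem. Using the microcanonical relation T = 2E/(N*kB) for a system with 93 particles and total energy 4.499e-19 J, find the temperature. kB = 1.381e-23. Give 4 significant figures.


Step 1: Numerator = 2*E = 2*4.499e-19 = 8.998e-19 J
Step 2: Denominator = N*kB = 93*1.381e-23 = 1.284e-21
Step 3: T = 8.998e-19 / 1.284e-21 = 700.6 K

700.6


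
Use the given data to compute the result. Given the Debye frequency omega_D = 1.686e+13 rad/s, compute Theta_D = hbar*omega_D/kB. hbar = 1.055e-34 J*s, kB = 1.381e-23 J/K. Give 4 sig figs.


Step 1: hbar*omega_D = 1.055e-34 * 1.686e+13 = 1.779e-21 J
Step 2: Theta_D = 1.779e-21 / 1.381e-23
Step 3: Theta_D = 128.8 K

128.8


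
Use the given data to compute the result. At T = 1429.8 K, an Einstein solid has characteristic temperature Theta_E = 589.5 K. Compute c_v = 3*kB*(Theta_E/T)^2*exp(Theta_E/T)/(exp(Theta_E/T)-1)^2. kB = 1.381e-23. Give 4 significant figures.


Step 1: x = Theta_E/T = 589.5/1429.8 = 0.4123
Step 2: x^2 = 0.17
Step 3: exp(x) = 1.51
Step 4: c_v = 3*1.381e-23*0.17*1.51/(1.51-1)^2 = 4.085e-23

4.085e-23


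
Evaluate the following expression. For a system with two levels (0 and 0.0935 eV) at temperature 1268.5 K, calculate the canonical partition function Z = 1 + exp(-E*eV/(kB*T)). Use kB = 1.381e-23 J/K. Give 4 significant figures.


Step 1: Compute beta*E = E*eV/(kB*T) = 0.0935*1.602e-19/(1.381e-23*1268.5) = 0.855
Step 2: exp(-beta*E) = exp(-0.855) = 0.4253
Step 3: Z = 1 + 0.4253 = 1.425

1.425


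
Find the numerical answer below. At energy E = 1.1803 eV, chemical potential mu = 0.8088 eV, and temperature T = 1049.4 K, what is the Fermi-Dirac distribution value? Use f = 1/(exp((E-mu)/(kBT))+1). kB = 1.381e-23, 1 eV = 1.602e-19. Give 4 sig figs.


Step 1: (E - mu) = 1.1803 - 0.8088 = 0.3715 eV
Step 2: Convert: (E-mu)*eV = 5.951e-20 J
Step 3: x = (E-mu)*eV/(kB*T) = 4.107
Step 4: f = 1/(exp(4.107)+1) = 0.0162

0.0162


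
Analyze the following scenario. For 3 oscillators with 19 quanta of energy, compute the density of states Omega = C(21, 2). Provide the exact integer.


Step 1: Use binomial coefficient C(21, 2)
Step 2: Numerator = 21! / 19!
Step 3: Denominator = 2!
Step 4: Omega = 210

210


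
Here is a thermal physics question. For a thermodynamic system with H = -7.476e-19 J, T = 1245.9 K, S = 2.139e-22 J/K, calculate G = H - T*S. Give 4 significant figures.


Step 1: T*S = 1245.9 * 2.139e-22 = 2.665e-19 J
Step 2: G = H - T*S = -7.476e-19 - 2.665e-19
Step 3: G = -1.014e-18 J

-1.014e-18


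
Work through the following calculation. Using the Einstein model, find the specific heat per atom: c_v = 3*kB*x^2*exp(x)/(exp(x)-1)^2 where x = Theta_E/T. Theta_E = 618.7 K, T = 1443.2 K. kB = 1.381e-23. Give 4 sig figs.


Step 1: x = Theta_E/T = 618.7/1443.2 = 0.4287
Step 2: x^2 = 0.1838
Step 3: exp(x) = 1.535
Step 4: c_v = 3*1.381e-23*0.1838*1.535/(1.535-1)^2 = 4.08e-23

4.08e-23


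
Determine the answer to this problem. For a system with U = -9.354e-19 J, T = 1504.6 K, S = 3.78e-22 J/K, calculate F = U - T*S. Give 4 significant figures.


Step 1: T*S = 1504.6 * 3.78e-22 = 5.687e-19 J
Step 2: F = U - T*S = -9.354e-19 - 5.687e-19
Step 3: F = -1.504e-18 J

-1.504e-18


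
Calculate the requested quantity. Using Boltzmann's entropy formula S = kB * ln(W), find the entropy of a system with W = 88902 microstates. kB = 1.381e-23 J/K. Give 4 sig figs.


Step 1: ln(W) = ln(88902) = 11.4
Step 2: S = kB * ln(W) = 1.381e-23 * 11.4
Step 3: S = 1.574e-22 J/K

1.574e-22


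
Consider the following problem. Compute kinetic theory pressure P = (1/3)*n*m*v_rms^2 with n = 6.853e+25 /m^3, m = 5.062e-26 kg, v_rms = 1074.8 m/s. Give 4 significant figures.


Step 1: v_rms^2 = 1074.8^2 = 1.155e+06
Step 2: n*m = 6.853e+25*5.062e-26 = 3.469
Step 3: P = (1/3)*3.469*1.155e+06 = 1.336e+06 Pa

1.336e+06


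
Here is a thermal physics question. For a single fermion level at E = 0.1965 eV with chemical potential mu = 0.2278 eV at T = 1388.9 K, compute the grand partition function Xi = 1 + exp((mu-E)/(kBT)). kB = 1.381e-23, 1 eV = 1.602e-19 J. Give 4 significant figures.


Step 1: (mu - E) = 0.2278 - 0.1965 = 0.0313 eV
Step 2: x = (mu-E)*eV/(kB*T) = 0.0313*1.602e-19/(1.381e-23*1388.9) = 0.2614
Step 3: exp(x) = 1.299
Step 4: Xi = 1 + 1.299 = 2.299

2.299


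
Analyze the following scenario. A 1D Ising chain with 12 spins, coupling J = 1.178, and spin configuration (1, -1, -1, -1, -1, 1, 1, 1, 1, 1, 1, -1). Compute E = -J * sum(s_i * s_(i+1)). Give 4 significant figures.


Step 1: Nearest-neighbor products: -1, 1, 1, 1, -1, 1, 1, 1, 1, 1, -1
Step 2: Sum of products = 5
Step 3: E = -1.178 * 5 = -5.89

-5.89


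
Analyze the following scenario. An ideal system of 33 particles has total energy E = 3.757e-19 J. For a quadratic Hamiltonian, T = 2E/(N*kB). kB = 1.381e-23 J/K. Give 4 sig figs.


Step 1: Numerator = 2*E = 2*3.757e-19 = 7.514e-19 J
Step 2: Denominator = N*kB = 33*1.381e-23 = 4.557e-22
Step 3: T = 7.514e-19 / 4.557e-22 = 1649 K

1649


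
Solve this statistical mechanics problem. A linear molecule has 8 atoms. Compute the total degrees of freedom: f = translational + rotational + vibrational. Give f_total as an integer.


Step 1: Translational DOF = 3
Step 2: Rotational DOF (linear) = 2
Step 3: Vibrational DOF = 3*8 - 5 = 19
Step 4: Total = 3 + 2 + 19 = 24

24


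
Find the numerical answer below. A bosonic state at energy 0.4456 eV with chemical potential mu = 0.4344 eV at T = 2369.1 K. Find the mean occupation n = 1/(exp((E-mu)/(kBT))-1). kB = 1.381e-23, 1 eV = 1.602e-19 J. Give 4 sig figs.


Step 1: (E - mu) = 0.0112 eV
Step 2: x = (E-mu)*eV/(kB*T) = 0.0112*1.602e-19/(1.381e-23*2369.1) = 0.05484
Step 3: exp(x) = 1.056
Step 4: n = 1/(exp(x)-1) = 17.74

17.74


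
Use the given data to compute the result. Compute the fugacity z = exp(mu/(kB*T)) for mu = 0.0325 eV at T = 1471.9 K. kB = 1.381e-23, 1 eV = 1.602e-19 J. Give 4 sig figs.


Step 1: Convert mu to Joules: 0.0325*1.602e-19 = 5.207e-21 J
Step 2: kB*T = 1.381e-23*1471.9 = 2.033e-20 J
Step 3: mu/(kB*T) = 0.2561
Step 4: z = exp(0.2561) = 1.292

1.292


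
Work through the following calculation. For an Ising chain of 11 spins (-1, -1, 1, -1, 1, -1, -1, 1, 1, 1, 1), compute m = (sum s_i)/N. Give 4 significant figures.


Step 1: Count up spins (+1): 6, down spins (-1): 5
Step 2: Total magnetization M = 6 - 5 = 1
Step 3: m = M/N = 1/11 = 0.09091

0.09091


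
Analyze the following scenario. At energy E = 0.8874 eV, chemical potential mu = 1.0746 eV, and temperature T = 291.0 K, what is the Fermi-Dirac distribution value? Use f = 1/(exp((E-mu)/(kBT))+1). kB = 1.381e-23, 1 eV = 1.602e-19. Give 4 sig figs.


Step 1: (E - mu) = 0.8874 - 1.0746 = -0.1872 eV
Step 2: Convert: (E-mu)*eV = -2.999e-20 J
Step 3: x = (E-mu)*eV/(kB*T) = -7.462
Step 4: f = 1/(exp(-7.462)+1) = 0.9994

0.9994


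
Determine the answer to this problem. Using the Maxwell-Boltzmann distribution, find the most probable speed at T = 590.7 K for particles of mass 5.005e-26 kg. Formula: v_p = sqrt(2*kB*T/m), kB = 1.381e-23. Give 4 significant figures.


Step 1: Numerator = 2*kB*T = 2*1.381e-23*590.7 = 1.632e-20
Step 2: Ratio = 1.632e-20 / 5.005e-26 = 3.26e+05
Step 3: v_p = sqrt(3.26e+05) = 570.9 m/s

570.9


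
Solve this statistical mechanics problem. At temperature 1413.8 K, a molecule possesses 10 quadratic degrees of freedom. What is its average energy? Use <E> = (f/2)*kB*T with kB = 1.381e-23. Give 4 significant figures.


Step 1: f/2 = 10/2 = 5
Step 2: kB*T = 1.381e-23 * 1413.8 = 1.952e-20
Step 3: <E> = 5 * 1.952e-20 = 9.762e-20 J

9.762e-20


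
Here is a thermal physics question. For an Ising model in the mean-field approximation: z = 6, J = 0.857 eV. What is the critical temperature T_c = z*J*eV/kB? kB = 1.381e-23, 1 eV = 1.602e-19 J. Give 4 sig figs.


Step 1: z*J = 6*0.857 = 5.142 eV
Step 2: Convert to Joules: 5.142*1.602e-19 = 8.237e-19 J
Step 3: T_c = 8.237e-19 / 1.381e-23 = 5.965e+04 K

5.965e+04


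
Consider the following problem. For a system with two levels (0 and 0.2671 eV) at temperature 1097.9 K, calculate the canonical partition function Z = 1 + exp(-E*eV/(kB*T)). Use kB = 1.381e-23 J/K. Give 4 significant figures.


Step 1: Compute beta*E = E*eV/(kB*T) = 0.2671*1.602e-19/(1.381e-23*1097.9) = 2.822
Step 2: exp(-beta*E) = exp(-2.822) = 0.05948
Step 3: Z = 1 + 0.05948 = 1.059

1.059


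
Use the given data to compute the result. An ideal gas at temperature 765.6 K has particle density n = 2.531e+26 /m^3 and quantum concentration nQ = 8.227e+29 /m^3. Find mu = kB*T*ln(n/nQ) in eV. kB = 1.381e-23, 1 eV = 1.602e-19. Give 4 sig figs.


Step 1: n/nQ = 2.531e+26/8.227e+29 = 0.0003076
Step 2: ln(n/nQ) = -8.087
Step 3: mu = kB*T*ln(n/nQ) = 1.057e-20*-8.087 = -8.55e-20 J
Step 4: Convert to eV: -8.55e-20/1.602e-19 = -0.5337 eV

-0.5337


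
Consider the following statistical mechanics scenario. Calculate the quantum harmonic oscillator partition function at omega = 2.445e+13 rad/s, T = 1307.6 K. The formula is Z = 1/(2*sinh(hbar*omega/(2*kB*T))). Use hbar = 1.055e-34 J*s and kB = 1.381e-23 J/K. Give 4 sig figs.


Step 1: Compute x = hbar*omega/(kB*T) = 1.055e-34*2.445e+13/(1.381e-23*1307.6) = 0.1428
Step 2: x/2 = 0.07142
Step 3: sinh(x/2) = 0.07148
Step 4: Z = 1/(2*0.07148) = 6.995

6.995


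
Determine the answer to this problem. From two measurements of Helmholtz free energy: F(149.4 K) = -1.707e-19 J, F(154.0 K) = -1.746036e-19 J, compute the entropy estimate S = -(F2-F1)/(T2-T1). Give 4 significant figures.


Step 1: dF = F2 - F1 = -1.746036e-19 - (-1.707e-19) = -3.9036e-21 J
Step 2: dT = T2 - T1 = 154.0 - 149.4 = 4.6 K
Step 3: S = -dF/dT = -(-3.9036e-21)/4.6 = 8.486e-22 J/K

8.486e-22


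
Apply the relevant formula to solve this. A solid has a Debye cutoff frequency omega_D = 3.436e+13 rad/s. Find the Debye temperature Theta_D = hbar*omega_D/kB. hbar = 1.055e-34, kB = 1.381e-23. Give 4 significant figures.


Step 1: hbar*omega_D = 1.055e-34 * 3.436e+13 = 3.625e-21 J
Step 2: Theta_D = 3.625e-21 / 1.381e-23
Step 3: Theta_D = 262.5 K

262.5


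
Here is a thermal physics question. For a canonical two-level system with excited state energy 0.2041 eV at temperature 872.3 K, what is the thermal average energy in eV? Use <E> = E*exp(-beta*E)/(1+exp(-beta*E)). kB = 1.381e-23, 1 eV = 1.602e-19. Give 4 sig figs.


Step 1: beta*E = 0.2041*1.602e-19/(1.381e-23*872.3) = 2.714
Step 2: exp(-beta*E) = 0.06626
Step 3: <E> = 0.2041*0.06626/(1+0.06626) = 0.01268 eV

0.01268


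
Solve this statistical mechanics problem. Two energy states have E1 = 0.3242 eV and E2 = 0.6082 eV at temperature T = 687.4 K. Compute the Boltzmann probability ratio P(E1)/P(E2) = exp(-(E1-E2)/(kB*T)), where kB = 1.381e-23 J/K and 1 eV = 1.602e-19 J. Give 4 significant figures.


Step 1: Compute energy difference dE = E1 - E2 = 0.3242 - 0.6082 = -0.284 eV
Step 2: Convert to Joules: dE_J = -0.284 * 1.602e-19 = -4.55e-20 J
Step 3: Compute exponent = -dE_J / (kB * T) = -(-4.55e-20) / (1.381e-23 * 687.4) = 4.793
Step 4: P(E1)/P(E2) = exp(4.793) = 120.6

120.6


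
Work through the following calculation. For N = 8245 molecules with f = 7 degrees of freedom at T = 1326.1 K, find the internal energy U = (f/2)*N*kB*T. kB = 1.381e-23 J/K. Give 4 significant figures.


Step 1: f/2 = 7/2 = 3.5
Step 2: N*kB*T = 8245*1.381e-23*1326.1 = 1.51e-16
Step 3: U = 3.5 * 1.51e-16 = 5.285e-16 J

5.285e-16


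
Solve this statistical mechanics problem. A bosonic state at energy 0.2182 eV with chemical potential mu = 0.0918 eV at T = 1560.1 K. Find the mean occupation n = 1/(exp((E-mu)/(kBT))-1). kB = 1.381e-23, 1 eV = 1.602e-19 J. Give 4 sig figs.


Step 1: (E - mu) = 0.1264 eV
Step 2: x = (E-mu)*eV/(kB*T) = 0.1264*1.602e-19/(1.381e-23*1560.1) = 0.9399
Step 3: exp(x) = 2.56
Step 4: n = 1/(exp(x)-1) = 0.6412

0.6412


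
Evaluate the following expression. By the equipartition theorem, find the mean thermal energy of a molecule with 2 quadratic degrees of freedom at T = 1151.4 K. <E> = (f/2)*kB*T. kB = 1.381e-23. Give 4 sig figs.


Step 1: f/2 = 2/2 = 1
Step 2: kB*T = 1.381e-23 * 1151.4 = 1.59e-20
Step 3: <E> = 1 * 1.59e-20 = 1.59e-20 J

1.59e-20


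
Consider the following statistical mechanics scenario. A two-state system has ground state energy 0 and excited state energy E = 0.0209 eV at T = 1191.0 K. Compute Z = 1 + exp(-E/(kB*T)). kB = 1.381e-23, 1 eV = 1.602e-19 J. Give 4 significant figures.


Step 1: Compute beta*E = E*eV/(kB*T) = 0.0209*1.602e-19/(1.381e-23*1191.0) = 0.2036
Step 2: exp(-beta*E) = exp(-0.2036) = 0.8158
Step 3: Z = 1 + 0.8158 = 1.816

1.816


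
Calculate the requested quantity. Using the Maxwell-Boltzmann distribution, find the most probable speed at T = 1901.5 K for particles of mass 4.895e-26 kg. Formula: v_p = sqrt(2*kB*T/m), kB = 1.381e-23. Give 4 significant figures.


Step 1: Numerator = 2*kB*T = 2*1.381e-23*1901.5 = 5.252e-20
Step 2: Ratio = 5.252e-20 / 4.895e-26 = 1.073e+06
Step 3: v_p = sqrt(1.073e+06) = 1036 m/s

1036


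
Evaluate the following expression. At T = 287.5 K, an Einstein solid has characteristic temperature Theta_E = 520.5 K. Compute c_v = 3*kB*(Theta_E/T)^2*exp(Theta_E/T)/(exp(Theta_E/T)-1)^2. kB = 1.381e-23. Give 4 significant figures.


Step 1: x = Theta_E/T = 520.5/287.5 = 1.81
Step 2: x^2 = 3.278
Step 3: exp(x) = 6.113
Step 4: c_v = 3*1.381e-23*3.278*6.113/(6.113-1)^2 = 3.175e-23

3.175e-23


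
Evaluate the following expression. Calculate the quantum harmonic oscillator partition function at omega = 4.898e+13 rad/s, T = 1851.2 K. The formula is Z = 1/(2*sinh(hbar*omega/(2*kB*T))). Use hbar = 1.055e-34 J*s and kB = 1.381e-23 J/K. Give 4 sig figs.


Step 1: Compute x = hbar*omega/(kB*T) = 1.055e-34*4.898e+13/(1.381e-23*1851.2) = 0.2021
Step 2: x/2 = 0.1011
Step 3: sinh(x/2) = 0.1012
Step 4: Z = 1/(2*0.1012) = 4.939

4.939


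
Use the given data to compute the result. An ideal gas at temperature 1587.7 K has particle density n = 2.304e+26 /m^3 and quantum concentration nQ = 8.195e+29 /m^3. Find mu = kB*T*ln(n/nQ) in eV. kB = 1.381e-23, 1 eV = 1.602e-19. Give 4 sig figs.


Step 1: n/nQ = 2.304e+26/8.195e+29 = 0.0002811
Step 2: ln(n/nQ) = -8.177
Step 3: mu = kB*T*ln(n/nQ) = 2.193e-20*-8.177 = -1.793e-19 J
Step 4: Convert to eV: -1.793e-19/1.602e-19 = -1.119 eV

-1.119


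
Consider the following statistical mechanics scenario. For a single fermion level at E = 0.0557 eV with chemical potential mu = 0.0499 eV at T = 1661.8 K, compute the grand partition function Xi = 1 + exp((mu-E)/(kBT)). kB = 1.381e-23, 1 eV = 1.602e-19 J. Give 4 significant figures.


Step 1: (mu - E) = 0.0499 - 0.0557 = -0.0058 eV
Step 2: x = (mu-E)*eV/(kB*T) = -0.0058*1.602e-19/(1.381e-23*1661.8) = -0.04049
Step 3: exp(x) = 0.9603
Step 4: Xi = 1 + 0.9603 = 1.96

1.96


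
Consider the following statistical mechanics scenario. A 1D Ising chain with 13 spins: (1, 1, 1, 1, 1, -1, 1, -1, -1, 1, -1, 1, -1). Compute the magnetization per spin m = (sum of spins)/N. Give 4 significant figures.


Step 1: Count up spins (+1): 8, down spins (-1): 5
Step 2: Total magnetization M = 8 - 5 = 3
Step 3: m = M/N = 3/13 = 0.2308

0.2308


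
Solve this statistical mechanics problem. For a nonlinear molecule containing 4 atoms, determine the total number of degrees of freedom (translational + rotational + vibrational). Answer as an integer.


Step 1: Translational DOF = 3
Step 2: Rotational DOF (nonlinear) = 3
Step 3: Vibrational DOF = 3*4 - 6 = 6
Step 4: Total = 3 + 3 + 6 = 12

12


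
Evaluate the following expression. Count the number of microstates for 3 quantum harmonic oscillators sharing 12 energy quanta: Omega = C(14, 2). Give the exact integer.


Step 1: Use binomial coefficient C(14, 2)
Step 2: Numerator = 14! / 12!
Step 3: Denominator = 2!
Step 4: Omega = 91

91


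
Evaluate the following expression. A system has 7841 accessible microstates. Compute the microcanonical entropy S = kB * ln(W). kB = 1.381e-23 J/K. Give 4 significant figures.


Step 1: ln(W) = ln(7841) = 8.967
Step 2: S = kB * ln(W) = 1.381e-23 * 8.967
Step 3: S = 1.238e-22 J/K

1.238e-22


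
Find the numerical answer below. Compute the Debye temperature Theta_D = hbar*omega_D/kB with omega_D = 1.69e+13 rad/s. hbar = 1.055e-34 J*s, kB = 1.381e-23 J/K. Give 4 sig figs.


Step 1: hbar*omega_D = 1.055e-34 * 1.69e+13 = 1.783e-21 J
Step 2: Theta_D = 1.783e-21 / 1.381e-23
Step 3: Theta_D = 129.1 K

129.1


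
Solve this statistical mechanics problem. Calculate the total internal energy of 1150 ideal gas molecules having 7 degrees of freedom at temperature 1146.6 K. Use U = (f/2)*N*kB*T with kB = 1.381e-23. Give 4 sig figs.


Step 1: f/2 = 7/2 = 3.5
Step 2: N*kB*T = 1150*1.381e-23*1146.6 = 1.821e-17
Step 3: U = 3.5 * 1.821e-17 = 6.373e-17 J

6.373e-17


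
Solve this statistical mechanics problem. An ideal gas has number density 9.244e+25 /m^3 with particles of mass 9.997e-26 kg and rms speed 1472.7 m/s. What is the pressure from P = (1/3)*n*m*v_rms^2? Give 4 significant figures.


Step 1: v_rms^2 = 1472.7^2 = 2.169e+06
Step 2: n*m = 9.244e+25*9.997e-26 = 9.241
Step 3: P = (1/3)*9.241*2.169e+06 = 6.681e+06 Pa

6.681e+06


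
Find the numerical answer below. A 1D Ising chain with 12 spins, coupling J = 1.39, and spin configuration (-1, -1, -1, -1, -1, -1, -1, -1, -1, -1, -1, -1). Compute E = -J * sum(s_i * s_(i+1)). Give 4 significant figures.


Step 1: Nearest-neighbor products: 1, 1, 1, 1, 1, 1, 1, 1, 1, 1, 1
Step 2: Sum of products = 11
Step 3: E = -1.39 * 11 = -15.29

-15.29


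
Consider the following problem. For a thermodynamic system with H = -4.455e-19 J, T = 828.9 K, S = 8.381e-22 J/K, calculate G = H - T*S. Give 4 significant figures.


Step 1: T*S = 828.9 * 8.381e-22 = 6.947e-19 J
Step 2: G = H - T*S = -4.455e-19 - 6.947e-19
Step 3: G = -1.14e-18 J

-1.14e-18


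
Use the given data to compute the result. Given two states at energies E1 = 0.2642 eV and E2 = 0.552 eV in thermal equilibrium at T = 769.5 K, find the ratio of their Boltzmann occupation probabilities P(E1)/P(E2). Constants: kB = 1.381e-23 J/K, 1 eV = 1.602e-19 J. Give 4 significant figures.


Step 1: Compute energy difference dE = E1 - E2 = 0.2642 - 0.552 = -0.2878 eV
Step 2: Convert to Joules: dE_J = -0.2878 * 1.602e-19 = -4.611e-20 J
Step 3: Compute exponent = -dE_J / (kB * T) = -(-4.611e-20) / (1.381e-23 * 769.5) = 4.339
Step 4: P(E1)/P(E2) = exp(4.339) = 76.6

76.6


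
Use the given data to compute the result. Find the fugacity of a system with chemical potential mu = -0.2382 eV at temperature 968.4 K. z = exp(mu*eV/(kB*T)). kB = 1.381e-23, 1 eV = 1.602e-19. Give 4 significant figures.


Step 1: Convert mu to Joules: -0.2382*1.602e-19 = -3.816e-20 J
Step 2: kB*T = 1.381e-23*968.4 = 1.337e-20 J
Step 3: mu/(kB*T) = -2.853
Step 4: z = exp(-2.853) = 0.05765

0.05765


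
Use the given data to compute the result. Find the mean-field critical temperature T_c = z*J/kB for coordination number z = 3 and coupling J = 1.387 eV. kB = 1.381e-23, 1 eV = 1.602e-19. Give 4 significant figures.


Step 1: z*J = 3*1.387 = 4.161 eV
Step 2: Convert to Joules: 4.161*1.602e-19 = 6.666e-19 J
Step 3: T_c = 6.666e-19 / 1.381e-23 = 4.827e+04 K

4.827e+04


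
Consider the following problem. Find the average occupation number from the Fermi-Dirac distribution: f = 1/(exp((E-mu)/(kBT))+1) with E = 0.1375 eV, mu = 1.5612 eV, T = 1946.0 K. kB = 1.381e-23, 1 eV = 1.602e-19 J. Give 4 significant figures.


Step 1: (E - mu) = 0.1375 - 1.5612 = -1.424 eV
Step 2: Convert: (E-mu)*eV = -2.281e-19 J
Step 3: x = (E-mu)*eV/(kB*T) = -8.487
Step 4: f = 1/(exp(-8.487)+1) = 0.9998

0.9998


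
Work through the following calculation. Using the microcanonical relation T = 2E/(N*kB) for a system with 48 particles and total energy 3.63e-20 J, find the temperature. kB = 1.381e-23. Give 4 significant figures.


Step 1: Numerator = 2*E = 2*3.63e-20 = 7.26e-20 J
Step 2: Denominator = N*kB = 48*1.381e-23 = 6.629e-22
Step 3: T = 7.26e-20 / 6.629e-22 = 109.5 K

109.5


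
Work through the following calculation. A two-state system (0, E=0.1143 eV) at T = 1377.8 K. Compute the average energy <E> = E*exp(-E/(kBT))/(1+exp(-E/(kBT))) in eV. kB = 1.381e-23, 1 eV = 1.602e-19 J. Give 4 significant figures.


Step 1: beta*E = 0.1143*1.602e-19/(1.381e-23*1377.8) = 0.9623
Step 2: exp(-beta*E) = 0.382
Step 3: <E> = 0.1143*0.382/(1+0.382) = 0.03159 eV

0.03159


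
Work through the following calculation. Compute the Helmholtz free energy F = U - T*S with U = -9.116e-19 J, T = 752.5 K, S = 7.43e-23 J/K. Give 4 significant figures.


Step 1: T*S = 752.5 * 7.43e-23 = 5.591e-20 J
Step 2: F = U - T*S = -9.116e-19 - 5.591e-20
Step 3: F = -9.675e-19 J

-9.675e-19


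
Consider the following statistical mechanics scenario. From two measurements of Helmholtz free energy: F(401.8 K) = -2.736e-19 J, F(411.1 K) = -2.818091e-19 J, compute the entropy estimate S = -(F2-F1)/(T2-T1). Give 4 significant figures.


Step 1: dF = F2 - F1 = -2.818091e-19 - (-2.736e-19) = -8.2091e-21 J
Step 2: dT = T2 - T1 = 411.1 - 401.8 = 9.3 K
Step 3: S = -dF/dT = -(-8.2091e-21)/9.3 = 8.827e-22 J/K

8.827e-22


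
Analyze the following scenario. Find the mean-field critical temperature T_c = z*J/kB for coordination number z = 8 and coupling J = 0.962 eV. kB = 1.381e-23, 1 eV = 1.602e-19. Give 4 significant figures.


Step 1: z*J = 8*0.962 = 7.696 eV
Step 2: Convert to Joules: 7.696*1.602e-19 = 1.233e-18 J
Step 3: T_c = 1.233e-18 / 1.381e-23 = 8.928e+04 K

8.928e+04


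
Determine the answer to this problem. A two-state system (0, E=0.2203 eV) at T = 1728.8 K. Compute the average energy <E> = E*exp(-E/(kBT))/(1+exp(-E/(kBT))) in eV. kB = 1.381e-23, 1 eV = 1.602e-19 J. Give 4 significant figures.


Step 1: beta*E = 0.2203*1.602e-19/(1.381e-23*1728.8) = 1.478
Step 2: exp(-beta*E) = 0.228
Step 3: <E> = 0.2203*0.228/(1+0.228) = 0.04091 eV

0.04091


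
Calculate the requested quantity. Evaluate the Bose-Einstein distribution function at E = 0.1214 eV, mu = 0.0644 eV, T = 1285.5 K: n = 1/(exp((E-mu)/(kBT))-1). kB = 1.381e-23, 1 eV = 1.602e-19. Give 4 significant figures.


Step 1: (E - mu) = 0.057 eV
Step 2: x = (E-mu)*eV/(kB*T) = 0.057*1.602e-19/(1.381e-23*1285.5) = 0.5144
Step 3: exp(x) = 1.673
Step 4: n = 1/(exp(x)-1) = 1.487

1.487


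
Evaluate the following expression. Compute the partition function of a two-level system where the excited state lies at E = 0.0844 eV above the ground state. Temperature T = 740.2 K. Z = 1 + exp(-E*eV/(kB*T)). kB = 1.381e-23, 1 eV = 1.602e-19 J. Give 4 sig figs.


Step 1: Compute beta*E = E*eV/(kB*T) = 0.0844*1.602e-19/(1.381e-23*740.2) = 1.323
Step 2: exp(-beta*E) = exp(-1.323) = 0.2664
Step 3: Z = 1 + 0.2664 = 1.266

1.266


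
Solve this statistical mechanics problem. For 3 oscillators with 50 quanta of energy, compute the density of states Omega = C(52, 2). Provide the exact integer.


Step 1: Use binomial coefficient C(52, 2)
Step 2: Numerator = 52! / 50!
Step 3: Denominator = 2!
Step 4: Omega = 1326

1326


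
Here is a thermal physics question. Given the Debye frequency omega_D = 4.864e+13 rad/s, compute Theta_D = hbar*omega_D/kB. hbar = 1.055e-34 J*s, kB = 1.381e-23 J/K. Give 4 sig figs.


Step 1: hbar*omega_D = 1.055e-34 * 4.864e+13 = 5.132e-21 J
Step 2: Theta_D = 5.132e-21 / 1.381e-23
Step 3: Theta_D = 371.6 K

371.6


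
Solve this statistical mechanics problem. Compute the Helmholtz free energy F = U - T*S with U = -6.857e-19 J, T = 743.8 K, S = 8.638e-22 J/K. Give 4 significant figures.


Step 1: T*S = 743.8 * 8.638e-22 = 6.425e-19 J
Step 2: F = U - T*S = -6.857e-19 - 6.425e-19
Step 3: F = -1.328e-18 J

-1.328e-18


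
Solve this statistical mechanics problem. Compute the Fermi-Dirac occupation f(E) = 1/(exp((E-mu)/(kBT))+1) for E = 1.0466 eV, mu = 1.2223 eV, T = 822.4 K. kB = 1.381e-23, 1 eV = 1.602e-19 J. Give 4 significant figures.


Step 1: (E - mu) = 1.0466 - 1.2223 = -0.1757 eV
Step 2: Convert: (E-mu)*eV = -2.815e-20 J
Step 3: x = (E-mu)*eV/(kB*T) = -2.478
Step 4: f = 1/(exp(-2.478)+1) = 0.9226

0.9226


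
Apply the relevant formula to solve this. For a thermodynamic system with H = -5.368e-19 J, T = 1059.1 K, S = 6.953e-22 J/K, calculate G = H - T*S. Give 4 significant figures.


Step 1: T*S = 1059.1 * 6.953e-22 = 7.364e-19 J
Step 2: G = H - T*S = -5.368e-19 - 7.364e-19
Step 3: G = -1.273e-18 J

-1.273e-18


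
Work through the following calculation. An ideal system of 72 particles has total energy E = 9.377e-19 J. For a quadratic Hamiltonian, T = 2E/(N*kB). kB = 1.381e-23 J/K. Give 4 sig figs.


Step 1: Numerator = 2*E = 2*9.377e-19 = 1.875e-18 J
Step 2: Denominator = N*kB = 72*1.381e-23 = 9.943e-22
Step 3: T = 1.875e-18 / 9.943e-22 = 1886 K

1886


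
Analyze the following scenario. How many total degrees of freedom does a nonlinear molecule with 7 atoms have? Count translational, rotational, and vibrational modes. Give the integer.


Step 1: Translational DOF = 3
Step 2: Rotational DOF (nonlinear) = 3
Step 3: Vibrational DOF = 3*7 - 6 = 15
Step 4: Total = 3 + 3 + 15 = 21

21


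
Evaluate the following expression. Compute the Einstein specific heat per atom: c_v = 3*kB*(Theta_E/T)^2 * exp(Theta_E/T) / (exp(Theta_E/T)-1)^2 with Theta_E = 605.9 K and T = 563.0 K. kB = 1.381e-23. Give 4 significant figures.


Step 1: x = Theta_E/T = 605.9/563.0 = 1.076
Step 2: x^2 = 1.158
Step 3: exp(x) = 2.934
Step 4: c_v = 3*1.381e-23*1.158*2.934/(2.934-1)^2 = 3.765e-23

3.765e-23


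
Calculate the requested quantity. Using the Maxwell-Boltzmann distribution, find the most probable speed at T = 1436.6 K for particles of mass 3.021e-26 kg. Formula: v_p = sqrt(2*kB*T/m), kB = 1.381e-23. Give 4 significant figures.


Step 1: Numerator = 2*kB*T = 2*1.381e-23*1436.6 = 3.968e-20
Step 2: Ratio = 3.968e-20 / 3.021e-26 = 1.313e+06
Step 3: v_p = sqrt(1.313e+06) = 1146 m/s

1146


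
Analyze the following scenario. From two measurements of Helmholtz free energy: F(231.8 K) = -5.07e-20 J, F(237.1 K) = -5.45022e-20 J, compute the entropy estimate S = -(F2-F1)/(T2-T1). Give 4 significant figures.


Step 1: dF = F2 - F1 = -5.45022e-20 - (-5.07e-20) = -3.8022e-21 J
Step 2: dT = T2 - T1 = 237.1 - 231.8 = 5.3 K
Step 3: S = -dF/dT = -(-3.8022e-21)/5.3 = 7.174e-22 J/K

7.174e-22


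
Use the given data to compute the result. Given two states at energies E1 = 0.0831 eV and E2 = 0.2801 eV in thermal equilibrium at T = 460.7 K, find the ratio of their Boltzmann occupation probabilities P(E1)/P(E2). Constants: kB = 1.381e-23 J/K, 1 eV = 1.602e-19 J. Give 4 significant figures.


Step 1: Compute energy difference dE = E1 - E2 = 0.0831 - 0.2801 = -0.197 eV
Step 2: Convert to Joules: dE_J = -0.197 * 1.602e-19 = -3.156e-20 J
Step 3: Compute exponent = -dE_J / (kB * T) = -(-3.156e-20) / (1.381e-23 * 460.7) = 4.96
Step 4: P(E1)/P(E2) = exp(4.96) = 142.7

142.7


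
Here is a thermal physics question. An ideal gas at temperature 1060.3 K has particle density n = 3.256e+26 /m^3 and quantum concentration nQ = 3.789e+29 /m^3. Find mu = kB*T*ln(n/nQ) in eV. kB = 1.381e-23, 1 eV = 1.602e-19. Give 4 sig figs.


Step 1: n/nQ = 3.256e+26/3.789e+29 = 0.0008593
Step 2: ln(n/nQ) = -7.059
Step 3: mu = kB*T*ln(n/nQ) = 1.464e-20*-7.059 = -1.034e-19 J
Step 4: Convert to eV: -1.034e-19/1.602e-19 = -0.6452 eV

-0.6452
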